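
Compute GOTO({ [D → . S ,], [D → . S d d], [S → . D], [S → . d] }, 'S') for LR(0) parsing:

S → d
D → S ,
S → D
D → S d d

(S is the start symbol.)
{ [D → S . ,], [D → S . d d] }

GOTO(I, 'S') = CLOSURE({ [A → αX.β] : [A → α.Xβ] ∈ I, X = 'S' })

Items with dot before 'S', with the dot advanced:
  [D → . S ,] → [D → S . ,]
  [D → . S d d] → [D → S . d d]
Closure adds nothing (no advanced item has the dot before a non-terminal).

GOTO = { [D → S . ,], [D → S . d d] }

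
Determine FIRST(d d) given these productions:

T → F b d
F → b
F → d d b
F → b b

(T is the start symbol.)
To compute FIRST(d d), process the symbols left to right:
Symbol d is a terminal. Add 'd' and stop.
FIRST(d d) = { 'd' }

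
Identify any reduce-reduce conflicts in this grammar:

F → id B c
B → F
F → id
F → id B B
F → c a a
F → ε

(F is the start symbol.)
A reduce-reduce conflict occurs when an LR(0) state has two complete items [A → α .] and [B → β .] — both call for a reduction, and with no lookahead the parser cannot choose between them.

Augment with F' → F and build the canonical LR(0) collection (I0 = CLOSURE({[F' → . F]}), then GOTO on every symbol after a dot until no new states appear). It has 10 states:
  I0: { [F → . c a a], [F → . id B B], [F → . id B c], [F → . id], [F → .], [F' → . F] }  — shift, reduce
  I1: { [F' → F .] }  — accept
  I2: { [F → c . a a] }  — shift
  I3: { [B → . F], [F → . c a a], [F → . id B B], [F → . id B c], [F → . id], [F → .], [F → id . B B], [F → id . B c], [F → id .] }  — shift, 2 reduces
  I4: { [B → . F], [F → . c a a], [F → . id B B], [F → . id B c], [F → . id], [F → .], [F → id B . B], [F → id B . c] }  — shift, reduce
  I5: { [B → F .] }  — reduce
  I6: { [F → id B B .] }  — reduce
  I7: { [F → c . a a], [F → id B c .] }  — shift, reduce
  I8: { [F → c a . a] }  — shift
  I9: { [F → c a a .] }  — reduce

I3 contains complete items [F → .], [F → id .] — reduce-reduce conflict.

Answer: Yes — I3: [F → .] vs [F → id .]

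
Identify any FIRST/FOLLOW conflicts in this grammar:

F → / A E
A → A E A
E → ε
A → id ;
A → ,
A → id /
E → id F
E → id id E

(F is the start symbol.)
Yes. E → id F with FOLLOW(E) on { 'id' }; E → id id E with FOLLOW(E) on { 'id' }

A FIRST/FOLLOW conflict occurs when a non-terminal N has a nullable alternative N → β (β ⇒* ε) and another alternative N → α with FIRST(α) ∩ FOLLOW(N) ≠ ∅: on such a lookahead the parser cannot decide between expanding α and letting N vanish via β.

Nullable non-terminals: E.

E: nullable alternative(s) E → ε; FOLLOW(E) = { $, ',', 'id' }
  E → ε: FIRST \ {ε} = { } — this is the only nullable alternative, skip
  E → id F: FIRST \ {ε} = { 'id' } — overlaps FOLLOW(E) on { 'id' }: CONFLICT
  E → id id E: FIRST \ {ε} = { 'id' } — overlaps FOLLOW(E) on { 'id' }: CONFLICT

A, F have no nullable alternative, so no FIRST/FOLLOW check is needed there.

So the grammar has 2 FIRST/FOLLOW conflicts (marked CONFLICT above).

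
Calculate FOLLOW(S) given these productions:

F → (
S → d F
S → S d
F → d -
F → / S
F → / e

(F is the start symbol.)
To compute FOLLOW(S), find every occurrence of S on a right-hand side N → α S β: add FIRST(β) \ {ε}, and if β is empty or nullable also add FOLLOW(N). Iterate to a fixed point.

In S → S d: S is followed by d, add FIRST(d) \ {ε} = { 'd' }
In F → / S: S is at the end, add FOLLOW(F)

The FOLLOW sets referred to above (computed the same way, to a fixed point):
  FOLLOW(F) = { $, 'd' }

Taking the union: FOLLOW(S) = { $, 'd' }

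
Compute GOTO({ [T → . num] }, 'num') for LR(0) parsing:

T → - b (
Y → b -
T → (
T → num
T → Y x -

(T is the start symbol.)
{ [T → num .] }

GOTO(I, 'num') = CLOSURE({ [A → αX.β] : [A → α.Xβ] ∈ I, X = 'num' })

Items with dot before 'num', with the dot advanced:
  [T → . num] → [T → num .]
Closure adds nothing (no advanced item has the dot before a non-terminal).

GOTO = { [T → num .] }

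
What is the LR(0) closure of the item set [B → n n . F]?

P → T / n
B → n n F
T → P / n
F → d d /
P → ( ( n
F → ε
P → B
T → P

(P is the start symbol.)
To compute CLOSURE, for each item [A → α.Bβ] where B is a non-terminal, add [B → .γ] for all productions B → γ; repeat for the newly added items until nothing changes.

Start with: [B → n n . F]
  [B → n n . F] has the dot before F: add [F → . d d /], [F → .]
No further items can be added.

CLOSURE = { [B → n n . F], [F → . d d /], [F → .] }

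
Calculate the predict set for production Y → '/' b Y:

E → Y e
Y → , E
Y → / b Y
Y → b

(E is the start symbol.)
PREDICT(Y → '/' b Y) = (FIRST(RHS) \ {ε}) ∪ (FOLLOW(Y) if ε ∈ FIRST(RHS), i.e. RHS ⇒* ε)
FIRST('/' b Y) = { '/' }
ε ∉ FIRST('/' b Y), so FOLLOW(Y) is not added.
PREDICT(Y → '/' b Y) = { '/' }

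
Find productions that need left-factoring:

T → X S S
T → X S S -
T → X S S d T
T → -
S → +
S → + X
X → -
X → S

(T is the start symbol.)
Left-factoring is needed when two productions for the same non-terminal
share a common prefix on the right-hand side.

Productions for T:
  T → X S S
  T → X S S -
  T → X S S d T
  T → -
Productions for S:
  S → +
  S → + X
Productions for X:
  X → -
  X → S

Found common prefix 'X S S' in productions for T
Found common prefix '+' in productions for S

Answer: Yes, T has productions with common prefix 'X S S'; S has productions with common prefix '+'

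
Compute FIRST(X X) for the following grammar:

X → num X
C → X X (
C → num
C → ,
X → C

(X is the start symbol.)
{ ',', 'num' }

FIRST sets of the non-terminals involved (from the grammar, by fixed-point iteration):
  FIRST(X) = { ',', 'num' }

To compute FIRST(X X), process the symbols left to right:
Symbol X is a non-terminal. Add FIRST(X) \ {ε} = { ',', 'num' }
X is not nullable (ε ∉ FIRST(X)), so stop here.
FIRST(X X) = { ',', 'num' }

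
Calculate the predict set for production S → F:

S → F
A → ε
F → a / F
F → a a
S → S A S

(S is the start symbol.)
PREDICT(S → F) = (FIRST(RHS) \ {ε}) ∪ (FOLLOW(S) if ε ∈ FIRST(RHS), i.e. RHS ⇒* ε)
FIRST(F) = { 'a' }
FIRST(F) = { 'a' }
ε ∉ FIRST(F), so FOLLOW(S) is not added.
PREDICT(S → F) = { 'a' }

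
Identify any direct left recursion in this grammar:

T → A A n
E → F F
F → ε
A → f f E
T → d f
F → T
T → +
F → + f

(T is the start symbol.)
Direct left recursion occurs when N → N α for some non-terminal N (the right-hand side begins with the left-hand side itself).

T → A A n: starts with A
E → F F: starts with F
F → ε: starts with ε
A → f f E: starts with f
T → d f: starts with d
F → T: starts with T
T → +: starts with '+'
F → + f: starts with '+'

No direct left recursion found.

Answer: No direct left recursion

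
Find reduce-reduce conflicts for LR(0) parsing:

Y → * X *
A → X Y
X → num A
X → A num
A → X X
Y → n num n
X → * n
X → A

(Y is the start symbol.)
Augment with Y' → Y and build the canonical LR(0) collection (I0 = CLOSURE({[Y' → . Y]}), then GOTO on every symbol after a dot until no new states appear). It has 18 states:
  I0: { [Y → . * X *], [Y → . n num n], [Y' → . Y] }  — shift
  I1: { [A → . X X], [A → . X Y], [X → . * n], [X → . A num], [X → . A], [X → . num A], [Y → * . X *] }  — shift
  I2: { [Y' → Y .] }  — accept
  I3: { [Y → n . num n] }  — shift
  I4: { [Y → n num . n] }  — shift
  I5: { [Y → n num n .] }  — reduce
  I6: { [X → * . n] }  — shift
  I7: { [X → A . num], [X → A .] }  — shift, reduce
  I8: { [A → . X X], [A → . X Y], [A → X . X], [A → X . Y], [X → . * n], [X → . A num], [X → . A], [X → . num A], [Y → * X . *], [Y → . * X *], [Y → . n num n] }  — shift
  I9: { [A → . X X], [A → . X Y], [X → . * n], [X → . A num], [X → . A], [X → . num A], [X → num . A] }  — shift
  I10: { [X → A . num], [X → A .], [X → num A .] }  — shift, 2 reduces
  I11: { [A → . X X], [A → . X Y], [A → X . X], [A → X . Y], [X → . * n], [X → . A num], [X → . A], [X → . num A], [Y → . * X *], [Y → . n num n] }  — shift
  I12: { [A → . X X], [A → . X Y], [X → * . n], [X → . * n], [X → . A num], [X → . A], [X → . num A], [Y → * . X *] }  — shift
  I13: { [A → . X X], [A → . X Y], [A → X . X], [A → X . Y], [A → X X .], [X → . * n], [X → . A num], [X → . A], [X → . num A], [Y → . * X *], [Y → . n num n] }  — shift, reduce
  I14: { [A → X Y .] }  — reduce
  I15: { [X → * n .] }  — reduce
  I16: { [X → A num .] }  — reduce
  I17: { [A → . X X], [A → . X Y], [X → * . n], [X → . * n], [X → . A num], [X → . A], [X → . num A], [Y → * . X *], [Y → * X * .] }  — shift, reduce

I10 contains complete items [X → A .], [X → num A .] — reduce-reduce conflict.

Answer: Yes — I10: [X → A .] vs [X → num A .]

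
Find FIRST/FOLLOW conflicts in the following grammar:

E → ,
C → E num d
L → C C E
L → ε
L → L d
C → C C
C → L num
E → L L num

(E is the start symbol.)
Nullable non-terminals: L.
FIRST sets used below: FIRST(C) = { ',', 'd', 'num' }, FIRST(L) = { ',', 'd', 'num', ε }

L: nullable alternative(s) L → ε; FOLLOW(L) = { ',', 'd', 'num' }
  L → C C E: FIRST \ {ε} = { ',', 'd', 'num' } — overlaps FOLLOW(L) on { ',', 'd', 'num' }: CONFLICT
  L → ε: FIRST \ {ε} = { } — this is the only nullable alternative, skip
  L → L d: FIRST \ {ε} = { ',', 'd', 'num' } — overlaps FOLLOW(L) on { ',', 'd', 'num' }: CONFLICT

C, E have no nullable alternative, so no FIRST/FOLLOW check is needed there.

So the grammar has 2 FIRST/FOLLOW conflicts (marked CONFLICT above).

Answer: Yes. L → C C E with FOLLOW(L) on { ',', 'd', 'num' }; L → L d with FOLLOW(L) on { ',', 'd', 'num' }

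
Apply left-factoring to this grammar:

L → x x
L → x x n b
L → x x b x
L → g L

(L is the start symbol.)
Left-factoring transforms A → αβ₁ | αβ₂ into A → αA' and A' → β₁ | β₂
(α is the longest common prefix among the alternatives). Repeat until
no nonterminal has two alternatives with a common prefix.

Round 1: L has alternatives sharing prefix 'x x'. Introduce L': L → x x L'
  Add: L' → ε
  Add: L' → n b
  Add: L' → b x

No remaining common prefixes — done.

Resulting grammar:
L → x x L'
L' → ε
L' → n b
L' → b x
L → g L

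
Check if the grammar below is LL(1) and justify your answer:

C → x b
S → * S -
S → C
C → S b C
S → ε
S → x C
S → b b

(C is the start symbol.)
A grammar is LL(1) if for each non-terminal N with multiple productions, the predict sets of those productions are pairwise disjoint, where PREDICT(N → α) = (FIRST(α) \ {ε}) ∪ (FOLLOW(N) if α ⇒* ε).

Relevant sets:
  FIRST(S) = { '*', 'b', 'x', ε }
  FIRST(C) = { '*', 'b', 'x' }
  FOLLOW(S) = { '-', 'b' }

For C:
  PREDICT(C → x b) = { 'x' }
  PREDICT(C → S b C) = { '*', 'b', 'x' }
For S:
  PREDICT(S → '*' S '-') = { '*' }
  PREDICT(S → C) = { '*', 'b', 'x' }
  PREDICT(S → ε) = { '-', 'b' }
  PREDICT(S → x C) = { 'x' }
  PREDICT(S → b b) = { 'b' }

Conflict found: Predict set conflict for C: { 'x' }
The grammar is NOT LL(1).

Answer: No. Predict set conflict for C: { 'x' }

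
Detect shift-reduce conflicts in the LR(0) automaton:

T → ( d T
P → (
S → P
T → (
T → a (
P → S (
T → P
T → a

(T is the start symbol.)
Augment with T' → T and build the canonical LR(0) collection (I0 = CLOSURE({[T' → . T]}), then GOTO on every symbol after a dot until no new states appear). It has 10 states:
  I0: { [P → . (], [P → . S (], [S → . P], [T → . ( d T], [T → . (], [T → . P], [T → . a (], [T → . a], [T' → . T] }  — shift
  I1: { [P → ( .], [T → ( . d T], [T → ( .] }  — shift, 2 reduces
  I2: { [S → P .], [T → P .] }  — 2 reduces
  I3: { [P → S . (] }  — shift
  I4: { [T' → T .] }  — accept
  I5: { [T → a . (], [T → a .] }  — shift, reduce
  I6: { [T → a ( .] }  — reduce
  I7: { [P → S ( .] }  — reduce
  I8: { [P → . (], [P → . S (], [S → . P], [T → ( d . T], [T → . ( d T], [T → . (], [T → . P], [T → . a (], [T → . a] }  — shift
  I9: { [T → ( d T .] }  — reduce

I1 contains reduce items [P → ( .], [T → ( .] and shift item [T → ( . d T] — shift-reduce conflict.
I5 contains reduce item [T → a .] and shift item [T → a . (] — shift-reduce conflict.

Answer: Yes — I1: [P → ( .] vs [T → ( . d T]; I5: [T → a .] vs [T → a . (]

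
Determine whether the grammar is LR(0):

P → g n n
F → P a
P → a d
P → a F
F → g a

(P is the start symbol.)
Augment with P' → P and build the canonical LR(0) collection (I0 = CLOSURE({[P' → . P]}), then GOTO on every symbol after a dot until no new states appear). It has 12 states:
  I0: { [P → . a F], [P → . a d], [P → . g n n], [P' → . P] }  — shift
  I1: { [P' → P .] }  — accept
  I2: { [F → . P a], [F → . g a], [P → . a F], [P → . a d], [P → . g n n], [P → a . F], [P → a . d] }  — shift
  I3: { [P → g . n n] }  — shift
  I4: { [P → g n . n] }  — shift
  I5: { [P → g n n .] }  — reduce
  I6: { [P → a F .] }  — reduce
  I7: { [F → P . a] }  — shift
  I8: { [P → a d .] }  — reduce
  I9: { [F → g . a], [P → g . n n] }  — shift
  I10: { [F → g a .] }  — reduce
  I11: { [F → P a .] }  — reduce

Every state is either a pure shift/goto state or contains exactly one complete item and nothing to shift — no conflicts. The grammar is LR(0).

Answer: Yes, the grammar is LR(0)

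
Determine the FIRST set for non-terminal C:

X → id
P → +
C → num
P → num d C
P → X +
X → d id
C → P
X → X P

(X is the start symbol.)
To compute FIRST(C), examine every production with C on the left-hand side, reading each right-hand side left to right until a non-nullable symbol is reached.

FIRST sets of the other non-terminals involved (by the same procedure, iterated to a fixed point):
  FIRST(P) = { '+', 'd', 'id', 'num' }

From C → num:
  - num is a terminal: add 'num' and stop
From C → P:
  - P is a non-terminal: add FIRST(P) \ {ε} = { '+', 'd', 'id', 'num' }
    P is not nullable, so stop

Collecting: FIRST(C) = { '+', 'd', 'id', 'num' }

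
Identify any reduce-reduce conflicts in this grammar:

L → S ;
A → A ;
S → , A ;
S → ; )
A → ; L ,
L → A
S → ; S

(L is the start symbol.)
Yes — I14: [A → A ; .] vs [S → , A ; .]

A reduce-reduce conflict occurs when an LR(0) state has two complete items [A → α .] and [B → β .] — both call for a reduction, and with no lookahead the parser cannot choose between them.

Augment with L' → L and build the canonical LR(0) collection (I0 = CLOSURE({[L' → . L]}), then GOTO on every symbol after a dot until no new states appear). It has 15 states:
  I0: { [A → . ; L ,], [A → . A ;], [L → . A], [L → . S ;], [L' → . L], [S → . , A ;], [S → . ; )], [S → . ; S] }  — shift
  I1: { [A → . ; L ,], [A → . A ;], [S → , . A ;] }  — shift
  I2: { [A → . ; L ,], [A → . A ;], [A → ; . L ,], [L → . A], [L → . S ;], [S → . , A ;], [S → . ; )], [S → . ; S], [S → ; . )], [S → ; . S] }  — shift
  I3: { [A → A . ;], [L → A .] }  — shift, reduce
  I4: { [L' → L .] }  — accept
  I5: { [L → S . ;] }  — shift
  I6: { [L → S ; .] }  — reduce
  I7: { [A → A ; .] }  — reduce
  I8: { [S → ; ) .] }  — reduce
  I9: { [A → ; L . ,] }  — shift
  I10: { [L → S . ;], [S → ; S .] }  — shift, reduce
  I11: { [A → ; L , .] }  — reduce
  I12: { [A → . ; L ,], [A → . A ;], [A → ; . L ,], [L → . A], [L → . S ;], [S → . , A ;], [S → . ; )], [S → . ; S] }  — shift
  I13: { [A → A . ;], [S → , A . ;] }  — shift
  I14: { [A → A ; .], [S → , A ; .] }  — 2 reduces

I14 contains complete items [A → A ; .], [S → , A ; .] — reduce-reduce conflict.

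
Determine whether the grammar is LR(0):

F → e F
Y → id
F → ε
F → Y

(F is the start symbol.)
No. Shift-reduce conflict between [F → .] and [F → . e F]

A grammar is LR(0) if no state in the canonical LR(0) collection has:
  - both a shift item (dot before a terminal) and a complete item (shift-reduce conflict), or
  - two or more complete items (reduce-reduce conflict; the accept item [F' → F .] counts as a complete item here).

Augment with F' → F and build the canonical LR(0) collection (I0 = CLOSURE({[F' → . F]}), then GOTO on every symbol after a dot until no new states appear). It has 6 states:
  I0: { [F → . Y], [F → . e F], [F → .], [F' → . F], [Y → . id] }  — shift, reduce
  I1: { [F' → F .] }  — accept
  I2: { [F → Y .] }  — reduce
  I3: { [F → . Y], [F → . e F], [F → .], [F → e . F], [Y → . id] }  — shift, reduce
  I4: { [Y → id .] }  — reduce
  I5: { [F → e F .] }  — reduce

Conflict in state I0:
  Shift-reduce conflict between [F → .] and [F → . e F]
So the grammar is NOT LR(0).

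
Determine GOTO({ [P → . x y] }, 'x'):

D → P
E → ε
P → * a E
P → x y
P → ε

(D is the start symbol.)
{ [P → x . y] }

GOTO(I, 'x') = CLOSURE({ [A → αX.β] : [A → α.Xβ] ∈ I, X = 'x' })

Items with dot before 'x', with the dot advanced:
  [P → . x y] → [P → x . y]
Closure adds nothing (no advanced item has the dot before a non-terminal).

GOTO = { [P → x . y] }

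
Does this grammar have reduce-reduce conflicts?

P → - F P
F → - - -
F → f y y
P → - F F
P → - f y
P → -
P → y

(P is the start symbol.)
No reduce-reduce conflicts

A reduce-reduce conflict occurs when an LR(0) state has two complete items [A → α .] and [B → β .] — both call for a reduction, and with no lookahead the parser cannot choose between them.

Augment with P' → P and build the canonical LR(0) collection (I0 = CLOSURE({[P' → . P]}), then GOTO on every symbol after a dot until no new states appear). It has 18 states:
  I0: { [P → . - F F], [P → . - F P], [P → . - f y], [P → . -], [P → . y], [P' → . P] }  — shift
  I1: { [F → . - - -], [F → . f y y], [P → - . F F], [P → - . F P], [P → - . f y], [P → - .] }  — shift, reduce
  I2: { [P' → P .] }  — accept
  I3: { [P → y .] }  — reduce
  I4: { [F → - . - -] }  — shift
  I5: { [F → . - - -], [F → . f y y], [P → - F . F], [P → - F . P], [P → . - F F], [P → . - F P], [P → . - f y], [P → . -], [P → . y] }  — shift
  I6: { [F → f . y y], [P → - f . y] }  — shift
  I7: { [F → f y . y], [P → - f y .] }  — shift, reduce
  I8: { [F → f y y .] }  — reduce
  I9: { [F → - . - -], [F → . - - -], [F → . f y y], [P → - . F F], [P → - . F P], [P → - . f y], [P → - .] }  — shift, reduce
  I10: { [P → - F F .] }  — reduce
  I11: { [P → - F P .] }  — reduce
  I12: { [F → f . y y] }  — shift
  I13: { [F → f y . y] }  — shift
  I14: { [F → - - . -], [F → - . - -] }  — shift
  I15: { [F → - - - .], [F → - - . -] }  — shift, reduce
  I16: { [F → - - - .] }  — reduce
  I17: { [F → - - . -] }  — shift

No state contains more than one complete item.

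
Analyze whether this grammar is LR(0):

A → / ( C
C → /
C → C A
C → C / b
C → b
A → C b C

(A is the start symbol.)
A grammar is LR(0) if no state in the canonical LR(0) collection has:
  - both a shift item (dot before a terminal) and a complete item (shift-reduce conflict), or
  - two or more complete items (reduce-reduce conflict; the accept item [A' → A .] counts as a complete item here).

Augment with A' → A and build the canonical LR(0) collection (I0 = CLOSURE({[A' → . A]}), then GOTO on every symbol after a dot until no new states appear). It has 13 states:
  I0: { [A → . / ( C], [A → . C b C], [A' → . A], [C → . /], [C → . C / b], [C → . C A], [C → . b] }  — shift
  I1: { [A → / . ( C], [C → / .] }  — shift, reduce
  I2: { [A' → A .] }  — accept
  I3: { [A → . / ( C], [A → . C b C], [A → C . b C], [C → . /], [C → . C / b], [C → . C A], [C → . b], [C → C . / b], [C → C . A] }  — shift
  I4: { [C → b .] }  — reduce
  I5: { [A → / . ( C], [C → / .], [C → C / . b] }  — shift, reduce
  I6: { [C → C A .] }  — reduce
  I7: { [A → C b . C], [C → . /], [C → . C / b], [C → . C A], [C → . b], [C → b .] }  — shift, reduce
  I8: { [C → / .] }  — reduce
  I9: { [A → . / ( C], [A → . C b C], [A → C b C .], [C → . /], [C → . C / b], [C → . C A], [C → . b], [C → C . / b], [C → C . A] }  — shift, reduce
  I10: { [A → / ( . C], [C → . /], [C → . C / b], [C → . C A], [C → . b] }  — shift
  I11: { [C → C / b .] }  — reduce
  I12: { [A → . / ( C], [A → . C b C], [A → / ( C .], [C → . /], [C → . C / b], [C → . C A], [C → . b], [C → C . / b], [C → C . A] }  — shift, reduce

Conflict in state I1:
  Shift-reduce conflict between [C → / .] and [A → / . ( C]
So the grammar is NOT LR(0).

Answer: No. Shift-reduce conflict between [C → / .] and [A → / . ( C]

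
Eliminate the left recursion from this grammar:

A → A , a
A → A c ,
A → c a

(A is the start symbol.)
A → c a A'
A' → , a A'
A' → c , A'
A' → ε

A is directly left-recursive. The standard transformation for
  A → A α₁ | ... | A α_m | β₁ | ... | β_n
is
  A  → β₁ A' | ... | β_n A'
  A' → α₁ A' | ... | α_m A' | ε

A → c a becomes A → c a A'
A → A , a becomes A' → , a A'
A → A c , becomes A' → c , A'
Add A' → ε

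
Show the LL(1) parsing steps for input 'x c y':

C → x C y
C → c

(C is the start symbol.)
LL(1) parsing maintains a stack (initially the start symbol over $) and the input. At each step: if the stack top is a terminal, match it against the current input token; if it is a non-terminal N, replace it with the RHS of M[N, lookahead] (the unique production whose predict set contains the lookahead).

Stack is shown with the top on the left.

Stack    Input    Action
------------------------
C $      x c y $  output C → x C y
x C y $  x c y $  match 'x'
C y $    c y $    output C → c
c y $    c y $    match 'c'
y $      y $      match 'y'
$        $        accept

The string is accepted.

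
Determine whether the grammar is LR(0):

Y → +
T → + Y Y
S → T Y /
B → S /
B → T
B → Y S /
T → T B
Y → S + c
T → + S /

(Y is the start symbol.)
A grammar is LR(0) if no state in the canonical LR(0) collection has:
  - both a shift item (dot before a terminal) and a complete item (shift-reduce conflict), or
  - two or more complete items (reduce-reduce conflict; the accept item [Y' → Y .] counts as a complete item here).

Augment with Y' → Y and build the canonical LR(0) collection (I0 = CLOSURE({[Y' → . Y]}), then GOTO on every symbol after a dot until no new states appear). It has 20 states:
  I0: { [S → . T Y /], [T → . + S /], [T → . + Y Y], [T → . T B], [Y → . +], [Y → . S + c], [Y' → . Y] }  — shift
  I1: { [S → . T Y /], [T → + . S /], [T → + . Y Y], [T → . + S /], [T → . + Y Y], [T → . T B], [Y → + .], [Y → . +], [Y → . S + c] }  — shift, reduce
  I2: { [Y → S . + c] }  — shift
  I3: { [B → . S /], [B → . T], [B → . Y S /], [S → . T Y /], [S → T . Y /], [T → . + S /], [T → . + Y Y], [T → . T B], [T → T . B], [Y → . +], [Y → . S + c] }  — shift
  I4: { [Y' → Y .] }  — accept
  I5: { [T → T B .] }  — reduce
  I6: { [B → S . /], [Y → S . + c] }  — shift
  I7: { [B → . S /], [B → . T], [B → . Y S /], [B → T .], [S → . T Y /], [S → T . Y /], [T → . + S /], [T → . + Y Y], [T → . T B], [T → T . B], [Y → . +], [Y → . S + c] }  — shift, reduce
  I8: { [B → Y . S /], [S → . T Y /], [S → T Y . /], [T → . + S /], [T → . + Y Y], [T → . T B] }  — shift
  I9: { [S → . T Y /], [T → + . S /], [T → + . Y Y], [T → . + S /], [T → . + Y Y], [T → . T B], [Y → . +], [Y → . S + c] }  — shift
  I10: { [S → T Y / .] }  — reduce
  I11: { [B → Y S . /] }  — shift
  I12: { [B → Y S / .] }  — reduce
  I13: { [T → + S . /], [Y → S . + c] }  — shift
  I14: { [S → . T Y /], [T → + Y . Y], [T → . + S /], [T → . + Y Y], [T → . T B], [Y → . +], [Y → . S + c] }  — shift
  I15: { [T → + Y Y .] }  — reduce
  I16: { [Y → S + . c] }  — shift
  I17: { [T → + S / .] }  — reduce
  I18: { [Y → S + c .] }  — reduce
  I19: { [B → S / .] }  — reduce

Conflict in state I1:
  Shift-reduce conflict between [Y → + .] and [T → . + S /]
So the grammar is NOT LR(0).

Answer: No. Shift-reduce conflict between [Y → + .] and [T → . + S /]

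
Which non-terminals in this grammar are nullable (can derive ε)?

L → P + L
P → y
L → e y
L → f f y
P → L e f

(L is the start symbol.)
A non-terminal is nullable if it can derive ε (the empty string): either it has an ε-production, or it has a production whose right-hand side consists entirely of nullable non-terminals.

There are no ε-productions, so no non-terminal can derive ε.
No non-terminals are nullable.

Answer: None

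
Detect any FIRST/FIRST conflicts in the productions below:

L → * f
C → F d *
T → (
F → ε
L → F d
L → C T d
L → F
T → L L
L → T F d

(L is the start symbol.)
Yes. L → '*' f / L → T F d on { '*' }; L → F d / L → C T d on { 'd' }; L → F d / L → T F d on { 'd' }; L → C T d / L → T F d on { 'd' }; T → '(' / T → L L on { '(' }

FIRST sets of the non-terminals at (or reachable through a nullable prefix from) the front of some alternative:
  FIRST(F) = { ε }
  FIRST(C) = { 'd' }
  FIRST(T) = { '(', '*', 'd', ε }
  FIRST(L) = { '(', '*', 'd', ε }

Productions for L:
  L → * f: FIRST = { '*' }
  L → F d: FIRST = { 'd' }
  L → C T d: FIRST = { 'd' }
  L → F: FIRST = { ε }
  L → T F d: FIRST = { '(', '*', 'd' }
Productions for T:
  T → (: FIRST = { '(' }
  T → L L: FIRST = { '(', '*', 'd', ε }
C, F have only one production, so no FIRST/FIRST conflict is possible there.

Conflict for L: L → * f and L → T F d
  Overlap: { '*' }
Conflict for L: L → F d and L → C T d
  Overlap: { 'd' }
Conflict for L: L → F d and L → T F d
  Overlap: { 'd' }
Conflict for L: L → C T d and L → T F d
  Overlap: { 'd' }
Conflict for T: T → ( and T → L L
  Overlap: { '(' }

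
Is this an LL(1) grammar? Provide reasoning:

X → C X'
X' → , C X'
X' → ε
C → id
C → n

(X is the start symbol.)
Yes, the grammar is LL(1).

A grammar is LL(1) if for each non-terminal N with multiple productions, the predict sets of those productions are pairwise disjoint, where PREDICT(N → α) = (FIRST(α) \ {ε}) ∪ (FOLLOW(N) if α ⇒* ε).

Relevant sets:
  FOLLOW(X') = { $ }

For X':
  PREDICT(X' → ',' C X') = { ',' }
  PREDICT(X' → ε) = { $ }
For C:
  PREDICT(C → id) = { 'id' }
  PREDICT(C → n) = { 'n' }
X has a single production, so nothing to check there.

All predict sets are disjoint. The grammar IS LL(1).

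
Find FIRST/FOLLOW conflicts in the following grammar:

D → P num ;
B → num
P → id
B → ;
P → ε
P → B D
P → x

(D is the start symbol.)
Nullable non-terminals: P.
FIRST sets used below: FIRST(B) = { ';', 'num' }

P: nullable alternative(s) P → ε; FOLLOW(P) = { 'num' }
  P → id: FIRST \ {ε} = { 'id' } — disjoint from FOLLOW(P)
  P → ε: FIRST \ {ε} = { } — this is the only nullable alternative, skip
  P → B D: FIRST \ {ε} = { ';', 'num' } — overlaps FOLLOW(P) on { 'num' }: CONFLICT
  P → x: FIRST \ {ε} = { 'x' } — disjoint from FOLLOW(P)

B, D have no nullable alternative, so no FIRST/FOLLOW check is needed there.

So the grammar has 1 FIRST/FOLLOW conflict (marked CONFLICT above).

Answer: Yes. P → B D with FOLLOW(P) on { 'num' }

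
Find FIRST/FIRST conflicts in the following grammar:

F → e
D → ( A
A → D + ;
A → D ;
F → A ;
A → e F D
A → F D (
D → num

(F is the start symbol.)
FIRST sets of the non-terminals at (or reachable through a nullable prefix from) the front of some alternative:
  FIRST(A) = { '(', 'e', 'num' }
  FIRST(D) = { '(', 'num' }
  FIRST(F) = { '(', 'e', 'num' }

Productions for F:
  F → e: FIRST = { 'e' }
  F → A ;: FIRST = { '(', 'e', 'num' }
Productions for D:
  D → ( A: FIRST = { '(' }
  D → num: FIRST = { 'num' }
Productions for A:
  A → D + ;: FIRST = { '(', 'num' }
  A → D ;: FIRST = { '(', 'num' }
  A → e F D: FIRST = { 'e' }
  A → F D (: FIRST = { '(', 'e', 'num' }

Conflict for F: F → e and F → A ;
  Overlap: { 'e' }
Conflict for A: A → D + ; and A → D ;
  Overlap: { '(', 'num' }
Conflict for A: A → D + ; and A → F D (
  Overlap: { '(', 'num' }
Conflict for A: A → D ; and A → F D (
  Overlap: { '(', 'num' }
Conflict for A: A → e F D and A → F D (
  Overlap: { 'e' }

Answer: Yes. F → e / F → A ';' on { 'e' }; A → D '+' ';' / A → D ';' on { '(', 'num' }; A → D '+' ';' / A → F D '(' on { '(', 'num' }; A → D ';' / A → F D '(' on { '(', 'num' }; A → e F D / A → F D '(' on { 'e' }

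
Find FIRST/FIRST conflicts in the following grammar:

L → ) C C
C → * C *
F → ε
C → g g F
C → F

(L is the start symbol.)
FIRST sets of the non-terminals at (or reachable through a nullable prefix from) the front of some alternative:
  FIRST(F) = { ε }

Productions for C:
  C → * C *: FIRST = { '*' }
  C → g g F: FIRST = { 'g' }
  C → F: FIRST = { ε }
L, F have only one production, so no FIRST/FIRST conflict is possible there.

All alternatives of each non-terminal have pairwise disjoint FIRST sets.

Answer: No FIRST/FIRST conflicts.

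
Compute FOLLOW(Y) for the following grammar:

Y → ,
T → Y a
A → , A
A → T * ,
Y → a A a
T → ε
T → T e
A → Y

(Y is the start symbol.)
Y is the start symbol, so $ ∈ FOLLOW(Y).
In T → Y a: Y is followed by a, add FIRST(a) \ {ε} = { 'a' }
In A → Y: Y is at the end, add FOLLOW(A)

The FOLLOW sets referred to above (computed the same way, to a fixed point):
  FOLLOW(A) = { 'a' }

Taking the union: FOLLOW(Y) = { $, 'a' }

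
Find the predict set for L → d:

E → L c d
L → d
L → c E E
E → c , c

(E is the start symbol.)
{ 'd' }

PREDICT(L → d) = (FIRST(RHS) \ {ε}) ∪ (FOLLOW(L) if ε ∈ FIRST(RHS), i.e. RHS ⇒* ε)
FIRST(d) = { 'd' }
ε ∉ FIRST(d), so FOLLOW(L) is not added.
PREDICT(L → d) = { 'd' }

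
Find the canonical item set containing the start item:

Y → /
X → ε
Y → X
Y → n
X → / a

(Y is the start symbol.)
{ [X → . / a], [X → .], [Y → . /], [Y → . X], [Y → . n], [Y' → . Y] }

First, augment the grammar with Y' → Y
I₀ = CLOSURE({ [Y' → . Y] }):
  [Y' → . Y] has the dot before Y: add [Y → . /], [Y → . X], [Y → . n]
  [Y → . X] has the dot before X: add [X → .], [X → . / a]
No further items can be added.

I₀ = { [X → . / a], [X → .], [Y → . /], [Y → . X], [Y → . n], [Y' → . Y] }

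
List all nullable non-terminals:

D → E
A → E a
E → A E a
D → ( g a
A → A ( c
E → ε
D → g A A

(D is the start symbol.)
A non-terminal is nullable if it can derive ε (the empty string): either it has an ε-production, or it has a production whose right-hand side consists entirely of nullable non-terminals.

ε-productions: E → ε
So E is immediately nullable.
D → E: every symbol on the right is nullable, so D is nullable too.
No further non-terminal can be added: every production for the remaining non-terminals contains a terminal or a non-nullable non-terminal.
Nullable = { 'D', 'E' }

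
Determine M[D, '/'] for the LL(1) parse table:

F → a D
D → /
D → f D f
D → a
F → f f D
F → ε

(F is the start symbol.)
D → /

To find M[D, '/'], we find productions for D where '/' is in the predict set (PREDICT(N → α) = (FIRST(α) \ {ε}) ∪ (FOLLOW(N) if α ⇒* ε)).

D → /: PREDICT = { '/' }
  '/' is in predict set, so this production goes in M[D, '/']
D → f D f: PREDICT = { 'f' }
D → a: PREDICT = { 'a' }

M[D, '/'] = D → /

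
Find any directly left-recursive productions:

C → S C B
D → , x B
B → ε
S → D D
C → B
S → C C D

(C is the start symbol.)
No direct left recursion

C → S C B: starts with S
D → , x B: starts with ','
B → ε: starts with ε
S → D D: starts with D
C → B: starts with B
S → C C D: starts with C

No direct left recursion found.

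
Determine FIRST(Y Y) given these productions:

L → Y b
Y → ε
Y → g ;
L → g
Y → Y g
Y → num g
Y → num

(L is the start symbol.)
{ 'g', 'num', ε }

FIRST sets of the non-terminals involved (from the grammar, by fixed-point iteration):
  FIRST(Y) = { 'g', 'num', ε }

To compute FIRST(Y Y), process the symbols left to right:
Symbol Y is a non-terminal. Add FIRST(Y) \ {ε} = { 'g', 'num' }
Y is nullable (ε ∈ FIRST(Y)), continue to the next symbol.
Symbol Y is a non-terminal. Add FIRST(Y) \ {ε} = { 'g', 'num' }
Y is nullable (ε ∈ FIRST(Y)), continue to the next symbol.
All symbols are nullable, so ε is in the result.
FIRST(Y Y) = { 'g', 'num', ε }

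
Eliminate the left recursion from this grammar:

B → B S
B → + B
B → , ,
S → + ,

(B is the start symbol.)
B → + B B'
B → , , B'
B' → S B'
B' → ε
S → + ,

B is directly left-recursive. The standard transformation for
  A → A α₁ | ... | A α_m | β₁ | ... | β_n
is
  A  → β₁ A' | ... | β_n A'
  A' → α₁ A' | ... | α_m A' | ε

B → + B becomes B → + B B'
B → , , becomes B → , , B'
B → B S becomes B' → S B'
Add B' → ε

Productions for other non-terminals are unchanged:
  S → + ,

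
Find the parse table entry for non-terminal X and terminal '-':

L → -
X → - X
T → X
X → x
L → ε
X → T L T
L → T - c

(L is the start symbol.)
To find M[X, '-'], we find productions for X where '-' is in the predict set (PREDICT(N → α) = (FIRST(α) \ {ε}) ∪ (FOLLOW(N) if α ⇒* ε)).

Relevant sets:
  FIRST(T) = { '-', 'x' }

X → - X: PREDICT = { '-' }
  '-' is in predict set, so this production goes in M[X, '-']
X → x: PREDICT = { 'x' }
X → T L T: PREDICT = { '-', 'x' }
  '-' is in predict set, so this production goes in M[X, '-']

M[X, '-'] = X → - X, X → T L T  (a multiply-defined cell — the grammar is not LL(1))

Answer: X → - X, X → T L T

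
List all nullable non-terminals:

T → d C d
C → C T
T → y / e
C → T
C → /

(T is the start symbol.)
None

A non-terminal is nullable if it can derive ε (the empty string): either it has an ε-production, or it has a production whose right-hand side consists entirely of nullable non-terminals.

There are no ε-productions, so no non-terminal can derive ε.
No non-terminals are nullable.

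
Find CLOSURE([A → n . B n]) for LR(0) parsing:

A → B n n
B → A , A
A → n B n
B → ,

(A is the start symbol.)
To compute CLOSURE, for each item [A → α.Bβ] where B is a non-terminal, add [B → .γ] for all productions B → γ; repeat for the newly added items until nothing changes.

Start with: [A → n . B n]
  [A → n . B n] has the dot before B: add [B → . A , A], [B → . ,]
  [B → . A , A] has the dot before A: add [A → . B n n], [A → . n B n]
No further items can be added.

CLOSURE = { [A → . B n n], [A → . n B n], [A → n . B n], [B → . ,], [B → . A , A] }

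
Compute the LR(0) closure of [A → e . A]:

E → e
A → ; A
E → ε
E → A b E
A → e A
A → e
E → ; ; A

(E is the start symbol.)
{ [A → . ; A], [A → . e A], [A → . e], [A → e . A] }

Start with: [A → e . A]
  [A → e . A] has the dot before A: add [A → . ; A], [A → . e A], [A → . e]
No further items can be added.

CLOSURE = { [A → . ; A], [A → . e A], [A → . e], [A → e . A] }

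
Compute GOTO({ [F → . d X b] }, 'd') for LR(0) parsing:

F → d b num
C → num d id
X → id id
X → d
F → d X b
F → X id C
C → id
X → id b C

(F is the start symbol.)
GOTO(I, 'd') = CLOSURE({ [A → αX.β] : [A → α.Xβ] ∈ I, X = 'd' })

Items with dot before 'd', with the dot advanced:
  [F → . d X b] → [F → d . X b]
Closure of the advanced items:
  [F → d . X b] has the dot before X: add [X → . id id], [X → . d], [X → . id b C]

GOTO = { [F → d . X b], [X → . d], [X → . id b C], [X → . id id] }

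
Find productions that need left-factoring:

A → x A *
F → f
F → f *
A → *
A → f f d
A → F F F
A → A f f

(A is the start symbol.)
Left-factoring is needed when two productions for the same non-terminal
share a common prefix on the right-hand side.

Productions for A:
  A → x A *
  A → *
  A → f f d
  A → F F F
  A → A f f
Productions for F:
  F → f
  F → f *

Found common prefix 'f' in productions for F

Answer: Yes, F has productions with common prefix 'f'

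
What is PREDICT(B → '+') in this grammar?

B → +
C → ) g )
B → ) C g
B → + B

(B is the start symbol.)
PREDICT(B → '+') = (FIRST(RHS) \ {ε}) ∪ (FOLLOW(B) if ε ∈ FIRST(RHS), i.e. RHS ⇒* ε)
FIRST('+') = { '+' }
ε ∉ FIRST('+'), so FOLLOW(B) is not added.
PREDICT(B → '+') = { '+' }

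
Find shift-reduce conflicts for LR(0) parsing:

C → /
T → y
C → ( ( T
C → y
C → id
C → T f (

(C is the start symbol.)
No shift-reduce conflicts

A shift-reduce conflict occurs when an LR(0) state has both:
  - a complete (reduce) item [A → α .] (dot at the end), and
  - a shift item [B → β . c γ] (dot before a terminal).

Augment with C' → C and build the canonical LR(0) collection (I0 = CLOSURE({[C' → . C]}), then GOTO on every symbol after a dot until no new states appear). It has 12 states:
  I0: { [C → . ( ( T], [C → . /], [C → . T f (], [C → . id], [C → . y], [C' → . C], [T → . y] }  — shift
  I1: { [C → ( . ( T] }  — shift
  I2: { [C → / .] }  — reduce
  I3: { [C' → C .] }  — accept
  I4: { [C → T . f (] }  — shift
  I5: { [C → id .] }  — reduce
  I6: { [C → y .], [T → y .] }  — 2 reduces
  I7: { [C → T f . (] }  — shift
  I8: { [C → T f ( .] }  — reduce
  I9: { [C → ( ( . T], [T → . y] }  — shift
  I10: { [C → ( ( T .] }  — reduce
  I11: { [T → y .] }  — reduce

No state contains both a complete item and a shift item.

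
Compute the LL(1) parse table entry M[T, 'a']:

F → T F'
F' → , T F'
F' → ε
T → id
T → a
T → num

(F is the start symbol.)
To find M[T, 'a'], we find productions for T where 'a' is in the predict set (PREDICT(N → α) = (FIRST(α) \ {ε}) ∪ (FOLLOW(N) if α ⇒* ε)).

T → id: PREDICT = { 'id' }
T → a: PREDICT = { 'a' }
  'a' is in predict set, so this production goes in M[T, 'a']
T → num: PREDICT = { 'num' }

M[T, 'a'] = T → a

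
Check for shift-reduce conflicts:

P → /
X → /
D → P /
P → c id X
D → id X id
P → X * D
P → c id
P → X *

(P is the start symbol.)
A shift-reduce conflict occurs when an LR(0) state has both:
  - a complete (reduce) item [A → α .] (dot at the end), and
  - a shift item [B → β . c γ] (dot before a terminal).

Augment with P' → P and build the canonical LR(0) collection (I0 = CLOSURE({[P' → . P]}), then GOTO on every symbol after a dot until no new states appear). It has 15 states:
  I0: { [P → . /], [P → . X * D], [P → . X *], [P → . c id X], [P → . c id], [P' → . P], [X → . /] }  — shift
  I1: { [P → / .], [X → / .] }  — 2 reduces
  I2: { [P' → P .] }  — accept
  I3: { [P → X . * D], [P → X . *] }  — shift
  I4: { [P → c . id X], [P → c . id] }  — shift
  I5: { [P → c id . X], [P → c id .], [X → . /] }  — shift, reduce
  I6: { [X → / .] }  — reduce
  I7: { [P → c id X .] }  — reduce
  I8: { [D → . P /], [D → . id X id], [P → . /], [P → . X * D], [P → . X *], [P → . c id X], [P → . c id], [P → X * . D], [P → X * .], [X → . /] }  — shift, reduce
  I9: { [P → X * D .] }  — reduce
  I10: { [D → P . /] }  — shift
  I11: { [D → id . X id], [X → . /] }  — shift
  I12: { [D → id X . id] }  — shift
  I13: { [D → id X id .] }  — reduce
  I14: { [D → P / .] }  — reduce

I5 contains reduce item [P → c id .] and shift item [X → . /] — shift-reduce conflict.
I8 contains reduce item [P → X * .] and shift items [D → . id X id], [P → . /], [P → . c id], [P → . c id X], [X → . /] — shift-reduce conflict.

Answer: Yes — I5: [P → c id .] vs [X → . /]; I8: [P → X * .] vs [D → . id X id]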